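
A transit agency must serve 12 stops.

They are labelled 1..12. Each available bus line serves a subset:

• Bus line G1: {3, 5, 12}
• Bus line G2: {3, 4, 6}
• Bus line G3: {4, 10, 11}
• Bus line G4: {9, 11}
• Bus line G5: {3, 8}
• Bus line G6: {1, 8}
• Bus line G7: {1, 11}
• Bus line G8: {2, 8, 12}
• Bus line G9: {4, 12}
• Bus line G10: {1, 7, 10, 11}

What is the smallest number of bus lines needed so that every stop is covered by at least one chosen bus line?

Take {G1, G2, G4, G8, G10}. Their union is {1, 2, 3, 4, 5, 6, 7, 8, 9, 10, 11, 12}, which is all 12 stops.
Only G4 contains 9, so G4 is forced; the remaining 10 stops need at least 4 more bus lines (each remaining bus line adds at most 3) — so at least 5 bus lines are needed, and 5 is optimal.

5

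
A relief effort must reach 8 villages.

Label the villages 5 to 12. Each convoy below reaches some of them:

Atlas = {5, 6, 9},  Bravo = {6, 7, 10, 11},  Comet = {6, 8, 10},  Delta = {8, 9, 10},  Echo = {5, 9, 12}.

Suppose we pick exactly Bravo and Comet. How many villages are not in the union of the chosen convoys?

3

Union of Bravo, Comet = {6, 7, 8, 10, 11}.
Not covered: 5, 9, 12 — 3 villages.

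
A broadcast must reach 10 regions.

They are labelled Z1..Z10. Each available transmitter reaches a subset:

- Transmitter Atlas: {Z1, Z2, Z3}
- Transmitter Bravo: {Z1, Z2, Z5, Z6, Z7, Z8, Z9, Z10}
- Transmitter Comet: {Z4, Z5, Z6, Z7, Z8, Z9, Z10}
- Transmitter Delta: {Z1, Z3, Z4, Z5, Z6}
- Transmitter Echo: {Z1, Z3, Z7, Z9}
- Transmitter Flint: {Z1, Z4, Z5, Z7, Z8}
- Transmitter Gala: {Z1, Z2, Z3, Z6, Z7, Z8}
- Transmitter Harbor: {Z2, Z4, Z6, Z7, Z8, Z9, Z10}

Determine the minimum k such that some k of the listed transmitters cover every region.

Take {Atlas, Comet}. Their union is {Z1, Z2, Z3, Z4, Z5, Z6, Z7, Z8, Z9, Z10}, which is all 10 regions.
No single transmitter has all 10 regions (the largest, Bravo, has 8), so 2 is optimal.

2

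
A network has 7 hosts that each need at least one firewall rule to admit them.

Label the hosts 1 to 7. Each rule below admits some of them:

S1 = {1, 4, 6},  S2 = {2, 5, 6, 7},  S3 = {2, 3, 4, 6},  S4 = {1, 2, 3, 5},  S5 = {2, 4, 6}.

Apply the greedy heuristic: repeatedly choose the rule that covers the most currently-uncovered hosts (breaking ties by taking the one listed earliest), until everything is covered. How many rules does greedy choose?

3

Greedy: pick S2 (covers 4 new) → pick S1 (covers 2 new) → pick S3 (covers 1 new). Total picks: 3.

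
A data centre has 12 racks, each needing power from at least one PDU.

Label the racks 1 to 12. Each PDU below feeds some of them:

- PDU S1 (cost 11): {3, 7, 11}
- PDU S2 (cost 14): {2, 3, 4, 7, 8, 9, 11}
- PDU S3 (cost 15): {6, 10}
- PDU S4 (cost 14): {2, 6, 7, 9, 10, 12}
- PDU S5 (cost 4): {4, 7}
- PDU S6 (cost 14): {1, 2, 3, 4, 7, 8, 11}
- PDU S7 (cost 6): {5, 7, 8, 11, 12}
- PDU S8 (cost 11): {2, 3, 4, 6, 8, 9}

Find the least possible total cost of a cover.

S4, S6, S7 together cover every rack (S4 ∪ S6 ∪ S7 = {1, 2, 3, 4, 5, 6, 7, 8, 9, 10, 11, 12}); total cost 14 + 14 + 6 = 34.
The greedy pick S7, S8, S4, S6 costs 45; no covering selection beats 34.

34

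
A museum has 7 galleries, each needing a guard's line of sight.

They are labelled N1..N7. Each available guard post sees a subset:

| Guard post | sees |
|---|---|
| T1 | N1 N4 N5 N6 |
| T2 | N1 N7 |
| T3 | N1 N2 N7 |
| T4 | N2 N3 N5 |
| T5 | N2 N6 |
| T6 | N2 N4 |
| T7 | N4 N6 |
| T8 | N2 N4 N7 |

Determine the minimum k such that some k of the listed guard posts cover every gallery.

T3 and T4 and T7 together: T3 ∪ T4 ∪ T7 = {N1, N2, N3, N4, N5, N6, N7} — every gallery is covered.
Only T4 contains N3, so T4 is forced; the remaining 4 galleries need at least 2 more guard posts (each remaining guard post adds at most 3) — so at least 3 guard posts are needed, and 3 is optimal.

3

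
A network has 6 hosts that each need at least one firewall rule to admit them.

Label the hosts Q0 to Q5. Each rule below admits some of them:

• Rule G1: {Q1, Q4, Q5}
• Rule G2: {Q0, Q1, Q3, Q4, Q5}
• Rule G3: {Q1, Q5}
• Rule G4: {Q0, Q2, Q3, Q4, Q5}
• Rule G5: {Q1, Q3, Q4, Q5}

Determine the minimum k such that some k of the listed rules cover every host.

2

Take {G3, G4}. Their union is {Q0, Q1, Q2, Q3, Q4, Q5}, which is all 6 hosts.
No single rule has all 6 hosts (the largest, G2, has 5), so 2 is optimal.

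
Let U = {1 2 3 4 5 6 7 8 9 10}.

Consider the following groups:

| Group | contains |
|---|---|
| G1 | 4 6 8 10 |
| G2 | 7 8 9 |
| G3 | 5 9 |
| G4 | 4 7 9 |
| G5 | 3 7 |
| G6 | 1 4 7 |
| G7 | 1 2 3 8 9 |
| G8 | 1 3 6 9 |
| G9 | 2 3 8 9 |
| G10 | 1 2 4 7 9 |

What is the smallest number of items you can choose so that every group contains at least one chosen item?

The 3 items {7, 9, 10} hit every group.
The groups G1, G3, G5 are pairwise disjoint, so any hitting set needs a separate item for each — at least 3. Hence 3 is optimal.

3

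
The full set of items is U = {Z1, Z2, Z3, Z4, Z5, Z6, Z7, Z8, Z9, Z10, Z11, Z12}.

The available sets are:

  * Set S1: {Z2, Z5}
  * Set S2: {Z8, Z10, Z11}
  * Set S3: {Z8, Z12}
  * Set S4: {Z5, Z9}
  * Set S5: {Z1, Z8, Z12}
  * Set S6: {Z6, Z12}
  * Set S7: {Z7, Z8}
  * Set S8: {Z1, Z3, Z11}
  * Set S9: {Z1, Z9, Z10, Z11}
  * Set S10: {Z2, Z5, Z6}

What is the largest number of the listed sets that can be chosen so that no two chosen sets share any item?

S4, S6, S7, S8 are pairwise disjoint (S4={Z5,Z9}; S6={Z6,Z12}; S7={Z7,Z8}; S8={Z1,Z3,Z11}).
Every remaining set overlaps one of these, and no 5 of the listed sets are pairwise disjoint, so 4 is the maximum.

4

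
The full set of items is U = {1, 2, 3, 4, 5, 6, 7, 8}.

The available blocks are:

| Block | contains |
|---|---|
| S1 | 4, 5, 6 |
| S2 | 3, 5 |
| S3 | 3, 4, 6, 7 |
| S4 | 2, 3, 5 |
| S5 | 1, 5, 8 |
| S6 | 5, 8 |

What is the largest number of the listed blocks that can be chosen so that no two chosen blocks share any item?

2

S3, S5 are pairwise disjoint (S3={3,4,6,7}; S5={1,5,8}).
Every remaining block overlaps one of these, and no 3 of the listed blocks are pairwise disjoint, so 2 is the maximum.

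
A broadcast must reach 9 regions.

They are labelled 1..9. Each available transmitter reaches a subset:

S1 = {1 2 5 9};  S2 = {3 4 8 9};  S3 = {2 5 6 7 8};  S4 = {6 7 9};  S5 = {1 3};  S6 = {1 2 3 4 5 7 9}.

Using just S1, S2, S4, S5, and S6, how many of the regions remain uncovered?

0

Union of S1, S2, S4, S5, S6 = {1, 2, 3, 4, 5, 6, 7, 8, 9} — that's every region, so 0 are uncovered.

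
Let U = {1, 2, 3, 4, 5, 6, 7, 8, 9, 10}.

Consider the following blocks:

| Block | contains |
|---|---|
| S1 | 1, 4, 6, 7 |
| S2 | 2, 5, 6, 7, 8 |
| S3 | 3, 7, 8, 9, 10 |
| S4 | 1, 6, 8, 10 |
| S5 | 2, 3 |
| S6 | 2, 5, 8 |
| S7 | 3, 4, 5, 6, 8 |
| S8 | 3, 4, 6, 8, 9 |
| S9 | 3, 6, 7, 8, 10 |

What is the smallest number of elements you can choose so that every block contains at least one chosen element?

3

The 3 elements {1, 3, 5} hit every block.
No choice of 2 elements meets every block, so 3 is the minimum.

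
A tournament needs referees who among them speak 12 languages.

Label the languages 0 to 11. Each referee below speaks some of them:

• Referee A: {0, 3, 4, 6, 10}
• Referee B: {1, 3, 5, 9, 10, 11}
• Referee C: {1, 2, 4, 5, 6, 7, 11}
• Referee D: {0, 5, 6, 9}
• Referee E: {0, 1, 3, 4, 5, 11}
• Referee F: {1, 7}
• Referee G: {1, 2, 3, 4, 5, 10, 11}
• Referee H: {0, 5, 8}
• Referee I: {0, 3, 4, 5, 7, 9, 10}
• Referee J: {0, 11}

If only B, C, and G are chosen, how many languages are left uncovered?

Union of B, C, G = {1, 2, 3, 4, 5, 6, 7, 9, 10, 11}.
Not covered: 0, 8 — 2 languages.

2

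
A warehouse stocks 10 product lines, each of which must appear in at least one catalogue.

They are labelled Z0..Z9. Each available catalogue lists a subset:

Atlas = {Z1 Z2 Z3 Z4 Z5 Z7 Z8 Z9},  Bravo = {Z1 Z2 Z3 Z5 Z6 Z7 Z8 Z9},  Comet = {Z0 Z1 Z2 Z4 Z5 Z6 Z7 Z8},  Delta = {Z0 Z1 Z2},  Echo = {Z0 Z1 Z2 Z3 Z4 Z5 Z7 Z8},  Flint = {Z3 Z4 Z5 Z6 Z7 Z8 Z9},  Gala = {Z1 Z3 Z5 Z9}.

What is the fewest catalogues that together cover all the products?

Take {Bravo, Comet}. Their union is {Z0, Z1, Z2, Z3, Z4, Z5, Z6, Z7, Z8, Z9}, which is all 10 products.
No single catalogue has all 10 products (the largest, Atlas, has 8), so 2 is optimal.

2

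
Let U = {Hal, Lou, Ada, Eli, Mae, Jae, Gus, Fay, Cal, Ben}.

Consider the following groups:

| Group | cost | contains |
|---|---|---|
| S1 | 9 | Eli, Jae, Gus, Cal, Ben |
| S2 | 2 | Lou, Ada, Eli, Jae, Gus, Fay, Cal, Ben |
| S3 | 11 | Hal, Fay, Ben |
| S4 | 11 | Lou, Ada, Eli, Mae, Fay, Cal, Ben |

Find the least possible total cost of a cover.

S2, S3, S4 together cover every point (S2 ∪ S3 ∪ S4 = {Hal, Lou, Ada, Eli, Mae, Jae, Gus, Fay, Cal, Ben}); total cost 2 + 11 + 11 = 24.
No covering selection has total cost below 24.

24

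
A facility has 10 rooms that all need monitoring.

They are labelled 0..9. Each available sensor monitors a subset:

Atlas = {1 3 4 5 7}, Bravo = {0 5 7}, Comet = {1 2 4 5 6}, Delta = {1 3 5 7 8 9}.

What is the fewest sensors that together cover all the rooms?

Take {Bravo, Comet, Delta}. Their union is {0, 1, 2, 3, 4, 5, 6, 7, 8, 9}, which is all 10 rooms.
Only Bravo contains 0, so Bravo is forced; the remaining 7 rooms need at least 2 more sensors (each remaining sensor adds at most 4) — so at least 3 sensors are needed, and 3 is optimal.

3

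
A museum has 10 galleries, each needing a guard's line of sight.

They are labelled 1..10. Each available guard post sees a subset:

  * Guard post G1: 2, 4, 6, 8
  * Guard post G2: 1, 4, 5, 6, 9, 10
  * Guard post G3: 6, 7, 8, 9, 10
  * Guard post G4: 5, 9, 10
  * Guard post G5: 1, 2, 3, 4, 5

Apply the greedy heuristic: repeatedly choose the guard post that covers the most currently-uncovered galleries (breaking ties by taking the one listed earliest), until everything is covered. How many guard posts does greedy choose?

Greedy: pick G2 (covers 6 new) → pick G1 (covers 2 new) → pick G3 (covers 1 new) → pick G5 (covers 1 new). Total picks: 4.
(The true minimum cover uses only 2 guard posts, so greedy is not optimal here.)

4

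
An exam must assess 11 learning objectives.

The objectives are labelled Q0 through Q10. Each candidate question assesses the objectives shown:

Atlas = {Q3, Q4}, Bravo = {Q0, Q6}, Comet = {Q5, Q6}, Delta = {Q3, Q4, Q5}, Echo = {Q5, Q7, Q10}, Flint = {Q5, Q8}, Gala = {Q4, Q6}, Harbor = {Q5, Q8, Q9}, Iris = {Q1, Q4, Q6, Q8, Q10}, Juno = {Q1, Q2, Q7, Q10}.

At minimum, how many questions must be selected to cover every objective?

4

Take {Atlas, Bravo, Harbor, Juno}. Their union is {Q0, Q1, Q2, Q3, Q4, Q5, Q6, Q7, Q8, Q9, Q10}, which is all 11 objectives.
Only Bravo contains Q0, so Bravo is forced; the remaining 9 objectives need at least 3 more questions (each remaining question adds at most 4) — so at least 4 questions are needed, and 4 is optimal.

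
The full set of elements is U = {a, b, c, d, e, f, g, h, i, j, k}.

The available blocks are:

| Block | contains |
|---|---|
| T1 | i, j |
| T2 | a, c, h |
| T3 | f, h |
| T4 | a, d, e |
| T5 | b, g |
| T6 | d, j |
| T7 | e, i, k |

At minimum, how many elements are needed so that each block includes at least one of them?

4

T = {d, g, h, i} meets every block (each contains at least one member of T), and |T| = 4.
The blocks T3, T5, T6, T7 are pairwise disjoint, so any hitting set needs a separate element for each — at least 4. Hence 4 is optimal.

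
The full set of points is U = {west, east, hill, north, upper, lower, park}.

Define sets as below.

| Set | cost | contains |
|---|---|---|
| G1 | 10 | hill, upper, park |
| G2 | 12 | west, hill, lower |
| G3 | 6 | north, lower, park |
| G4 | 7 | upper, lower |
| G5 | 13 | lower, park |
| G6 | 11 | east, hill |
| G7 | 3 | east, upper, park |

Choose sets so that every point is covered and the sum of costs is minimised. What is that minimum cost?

21

G2, G3, G7 together cover every point (G2 ∪ G3 ∪ G7 = {west, east, hill, north, upper, lower, park}); total cost 12 + 6 + 3 = 21.
No covering selection has total cost below 21.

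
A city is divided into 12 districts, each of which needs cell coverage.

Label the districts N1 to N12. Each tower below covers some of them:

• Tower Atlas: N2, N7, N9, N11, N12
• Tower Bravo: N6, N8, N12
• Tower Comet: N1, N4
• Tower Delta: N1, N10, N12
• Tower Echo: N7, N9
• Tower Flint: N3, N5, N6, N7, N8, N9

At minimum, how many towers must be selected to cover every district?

Take {Atlas, Comet, Delta, Flint}. Their union is {N1, N2, N3, N4, N5, N6, N7, N8, N9, N10, N11, N12}, which is all 12 districts.
No 3 of the 6 towers cover everything (all 20 combinations miss at least one district), so 4 is optimal.

4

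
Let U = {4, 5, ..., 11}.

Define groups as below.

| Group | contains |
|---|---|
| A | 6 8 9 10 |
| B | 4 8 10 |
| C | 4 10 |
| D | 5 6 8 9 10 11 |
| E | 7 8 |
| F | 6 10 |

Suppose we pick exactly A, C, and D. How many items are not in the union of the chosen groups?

Union of A, C, D = {4, 5, 6, 8, 9, 10, 11}.
Not covered: 7 — 1 item.

1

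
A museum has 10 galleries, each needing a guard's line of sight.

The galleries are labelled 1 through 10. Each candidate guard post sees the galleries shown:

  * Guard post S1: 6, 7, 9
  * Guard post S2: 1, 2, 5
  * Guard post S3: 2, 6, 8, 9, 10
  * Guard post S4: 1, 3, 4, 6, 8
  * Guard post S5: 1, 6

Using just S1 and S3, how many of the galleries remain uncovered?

4

Union of S1, S3 = {2, 6, 7, 8, 9, 10}.
Not covered: 1, 3, 4, 5 — 4 galleries.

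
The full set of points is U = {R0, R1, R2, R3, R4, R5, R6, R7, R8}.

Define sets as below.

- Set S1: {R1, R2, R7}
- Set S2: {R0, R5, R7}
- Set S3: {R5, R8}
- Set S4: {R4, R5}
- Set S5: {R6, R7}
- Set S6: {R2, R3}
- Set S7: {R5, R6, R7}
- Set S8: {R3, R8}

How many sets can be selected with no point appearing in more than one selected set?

S1, S4, S8 are pairwise disjoint (S1={R1,R2,R7}; S4={R4,R5}; S8={R3,R8}).
Every remaining set overlaps one of these, and no 4 of the listed sets are pairwise disjoint, so 3 is the maximum.

3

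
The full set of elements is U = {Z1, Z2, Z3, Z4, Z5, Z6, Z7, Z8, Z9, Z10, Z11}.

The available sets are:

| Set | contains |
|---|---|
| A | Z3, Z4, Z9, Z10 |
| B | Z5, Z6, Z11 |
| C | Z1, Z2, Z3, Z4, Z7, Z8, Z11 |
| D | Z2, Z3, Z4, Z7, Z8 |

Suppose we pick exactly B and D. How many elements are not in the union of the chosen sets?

Union of B, D = {Z2, Z3, Z4, Z5, Z6, Z7, Z8, Z11}.
Not covered: Z1, Z9, Z10 — 3 elements.

3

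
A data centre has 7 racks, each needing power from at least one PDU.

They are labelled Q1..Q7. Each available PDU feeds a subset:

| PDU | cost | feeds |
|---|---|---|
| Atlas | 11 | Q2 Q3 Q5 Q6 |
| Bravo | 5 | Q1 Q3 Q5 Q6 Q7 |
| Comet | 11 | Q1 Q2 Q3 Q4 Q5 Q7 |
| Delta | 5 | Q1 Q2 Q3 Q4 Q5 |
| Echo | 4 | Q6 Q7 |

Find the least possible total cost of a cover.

Delta, Echo together cover every rack (Delta ∪ Echo = {Q1, Q2, Q3, Q4, Q5, Q6, Q7}); total cost 5 + 4 = 9.
The greedy pick Bravo, Delta costs 10; no covering selection beats 9.

9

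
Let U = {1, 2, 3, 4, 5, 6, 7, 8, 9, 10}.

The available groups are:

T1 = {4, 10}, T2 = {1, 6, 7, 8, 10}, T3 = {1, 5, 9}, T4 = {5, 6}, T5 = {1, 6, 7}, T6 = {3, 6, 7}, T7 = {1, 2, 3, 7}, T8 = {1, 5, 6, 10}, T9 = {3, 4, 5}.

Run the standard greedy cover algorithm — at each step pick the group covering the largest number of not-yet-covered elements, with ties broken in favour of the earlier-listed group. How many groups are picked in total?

4

Greedy: pick T2 (covers 5 new) → pick T9 (covers 3 new) → pick T3 (covers 1 new) → pick T7 (covers 1 new). Total picks: 4.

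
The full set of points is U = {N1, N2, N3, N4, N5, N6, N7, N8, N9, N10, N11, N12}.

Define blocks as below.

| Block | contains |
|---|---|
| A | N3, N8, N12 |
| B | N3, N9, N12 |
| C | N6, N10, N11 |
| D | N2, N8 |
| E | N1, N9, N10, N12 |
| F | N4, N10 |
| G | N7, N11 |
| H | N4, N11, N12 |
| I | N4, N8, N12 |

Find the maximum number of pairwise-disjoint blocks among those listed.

B, D, F, G are pairwise disjoint (B={N3,N9,N12}; D={N2,N8}; F={N4,N10}; G={N7,N11}).
Every remaining block overlaps one of these, and no 5 of the listed blocks are pairwise disjoint, so 4 is the maximum.

4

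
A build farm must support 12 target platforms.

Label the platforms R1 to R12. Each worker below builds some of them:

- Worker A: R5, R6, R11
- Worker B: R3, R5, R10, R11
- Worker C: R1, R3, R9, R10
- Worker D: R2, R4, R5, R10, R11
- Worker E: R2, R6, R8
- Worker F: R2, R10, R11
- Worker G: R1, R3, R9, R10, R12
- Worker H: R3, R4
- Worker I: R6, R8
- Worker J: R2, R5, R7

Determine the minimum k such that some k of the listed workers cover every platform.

Take {D, G, I, J}. Their union is {R1, R2, R3, R4, R5, R6, R7, R8, R9, R10, R11, R12}, which is all 12 platforms.
No 3 of the 10 workers cover everything (all 120 combinations miss at least one platform), so 4 is optimal.

4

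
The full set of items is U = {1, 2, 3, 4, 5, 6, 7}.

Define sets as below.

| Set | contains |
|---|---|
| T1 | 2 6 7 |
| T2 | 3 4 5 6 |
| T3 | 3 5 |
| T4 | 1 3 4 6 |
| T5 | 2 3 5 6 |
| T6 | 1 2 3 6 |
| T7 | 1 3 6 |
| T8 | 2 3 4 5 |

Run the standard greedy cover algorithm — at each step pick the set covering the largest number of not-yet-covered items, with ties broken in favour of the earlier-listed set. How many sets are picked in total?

Greedy: pick T2 (covers 4 new) → pick T1 (covers 2 new) → pick T4 (covers 1 new). Total picks: 3.

3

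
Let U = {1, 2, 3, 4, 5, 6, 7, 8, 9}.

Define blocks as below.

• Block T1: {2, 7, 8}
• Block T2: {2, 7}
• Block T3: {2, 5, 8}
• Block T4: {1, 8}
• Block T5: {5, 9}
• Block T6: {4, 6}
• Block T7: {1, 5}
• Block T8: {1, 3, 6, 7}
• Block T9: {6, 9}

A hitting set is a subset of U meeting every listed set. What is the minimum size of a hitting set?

Take H = {1, 5, 6, 7}. Each listed block contains at least one of these, so H is a hitting set of size 4.
The blocks T2, T4, T5, T6 are pairwise disjoint, so any hitting set needs a separate point for each — at least 4. Hence 4 is optimal.

4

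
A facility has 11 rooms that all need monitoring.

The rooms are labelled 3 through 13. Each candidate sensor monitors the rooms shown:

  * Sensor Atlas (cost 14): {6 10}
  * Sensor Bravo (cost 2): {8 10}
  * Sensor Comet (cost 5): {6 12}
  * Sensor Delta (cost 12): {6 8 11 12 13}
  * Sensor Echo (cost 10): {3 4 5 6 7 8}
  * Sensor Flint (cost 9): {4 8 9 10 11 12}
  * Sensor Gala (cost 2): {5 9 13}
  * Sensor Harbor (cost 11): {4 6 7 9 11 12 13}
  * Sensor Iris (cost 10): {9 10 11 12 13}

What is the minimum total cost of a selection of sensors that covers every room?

20

Echo, Iris together cover every room (Echo ∪ Iris = {3, 4, 5, 6, 7, 8, 9, 10, 11, 12, 13}); total cost 10 + 10 = 20.
The greedy pick Gala, Bravo, Harbor, Echo costs 25; no covering selection beats 20.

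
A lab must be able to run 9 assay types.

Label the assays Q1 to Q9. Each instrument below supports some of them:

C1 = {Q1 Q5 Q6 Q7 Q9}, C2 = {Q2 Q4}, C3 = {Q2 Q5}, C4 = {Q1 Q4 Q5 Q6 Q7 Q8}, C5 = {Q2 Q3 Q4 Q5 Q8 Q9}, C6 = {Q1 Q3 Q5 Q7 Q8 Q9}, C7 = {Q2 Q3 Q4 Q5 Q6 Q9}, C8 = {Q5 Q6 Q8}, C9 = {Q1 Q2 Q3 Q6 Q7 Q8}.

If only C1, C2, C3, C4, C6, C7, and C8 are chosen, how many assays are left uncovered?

Union of C1, C2, C3, C4, C6, C7, C8 = {Q1, Q2, Q3, Q4, Q5, Q6, Q7, Q8, Q9} — that's every assay, so 0 are uncovered.

0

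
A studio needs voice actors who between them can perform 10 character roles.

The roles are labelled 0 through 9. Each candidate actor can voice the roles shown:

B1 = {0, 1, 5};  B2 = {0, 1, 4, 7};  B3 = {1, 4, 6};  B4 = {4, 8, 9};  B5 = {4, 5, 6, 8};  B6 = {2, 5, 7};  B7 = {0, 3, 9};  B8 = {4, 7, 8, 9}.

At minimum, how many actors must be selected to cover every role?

Take {B3, B4, B6, B7}. Their union is {0, 1, 2, 3, 4, 5, 6, 7, 8, 9}, which is all 10 roles.
Only B6 contains 2, so B6 is forced; the remaining 7 roles need at least 3 more actors (each remaining actor adds at most 3) — so at least 4 actors are needed, and 4 is optimal.

4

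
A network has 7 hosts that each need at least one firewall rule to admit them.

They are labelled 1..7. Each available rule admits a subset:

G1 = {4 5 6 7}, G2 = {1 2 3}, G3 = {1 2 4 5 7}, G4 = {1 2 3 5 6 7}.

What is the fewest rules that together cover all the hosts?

Take {G1, G4}. Their union is {1, 2, 3, 4, 5, 6, 7}, which is all 7 hosts.
No single rule has all 7 hosts (the largest, G4, has 6), so 2 is optimal.

2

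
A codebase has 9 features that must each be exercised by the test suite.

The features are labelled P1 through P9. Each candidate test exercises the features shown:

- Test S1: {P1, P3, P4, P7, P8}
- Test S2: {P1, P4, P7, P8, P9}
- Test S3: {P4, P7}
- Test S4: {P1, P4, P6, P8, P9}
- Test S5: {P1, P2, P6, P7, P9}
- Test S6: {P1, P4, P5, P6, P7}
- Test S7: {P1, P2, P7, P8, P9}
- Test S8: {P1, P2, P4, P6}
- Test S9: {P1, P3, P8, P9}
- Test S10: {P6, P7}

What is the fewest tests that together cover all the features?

3

Take {S6, S7, S9}. Their union is {P1, P2, P3, P4, P5, P6, P7, P8, P9}, which is all 9 features.
Only S6 contains P5, so S6 is forced; the remaining 4 features need at least 2 more tests (each remaining test adds at most 3) — so at least 3 tests are needed, and 3 is optimal.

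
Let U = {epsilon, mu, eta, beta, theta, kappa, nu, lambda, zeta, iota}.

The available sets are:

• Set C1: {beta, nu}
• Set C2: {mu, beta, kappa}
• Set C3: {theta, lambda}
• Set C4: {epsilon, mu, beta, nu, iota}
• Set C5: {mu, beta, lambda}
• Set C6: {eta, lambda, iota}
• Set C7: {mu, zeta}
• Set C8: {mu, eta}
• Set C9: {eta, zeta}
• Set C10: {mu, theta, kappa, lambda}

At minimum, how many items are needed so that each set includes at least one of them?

H = {eta, beta, theta, zeta} meets every set (each contains at least one member of H), and |H| = 4.
No choice of 3 items meets every set, so 4 is the minimum.

4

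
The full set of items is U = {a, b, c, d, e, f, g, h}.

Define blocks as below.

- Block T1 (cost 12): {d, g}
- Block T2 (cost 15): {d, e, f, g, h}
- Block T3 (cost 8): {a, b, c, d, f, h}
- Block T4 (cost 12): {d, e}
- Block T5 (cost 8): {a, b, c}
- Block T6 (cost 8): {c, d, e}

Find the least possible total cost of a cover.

23

T2, T5 together cover every item (T2 ∪ T5 = {a, b, c, d, e, f, g, h}); total cost 15 + 8 = 23.
No covering selection has total cost below 23.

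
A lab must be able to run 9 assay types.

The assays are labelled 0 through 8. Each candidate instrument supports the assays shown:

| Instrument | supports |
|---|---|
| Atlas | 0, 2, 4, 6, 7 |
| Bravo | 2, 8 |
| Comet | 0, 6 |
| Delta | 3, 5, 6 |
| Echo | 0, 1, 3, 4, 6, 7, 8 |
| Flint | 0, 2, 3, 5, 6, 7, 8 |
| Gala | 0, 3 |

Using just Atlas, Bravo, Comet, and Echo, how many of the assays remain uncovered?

1

Union of Atlas, Bravo, Comet, Echo = {0, 1, 2, 3, 4, 6, 7, 8}.
Not covered: 5 — 1 assay.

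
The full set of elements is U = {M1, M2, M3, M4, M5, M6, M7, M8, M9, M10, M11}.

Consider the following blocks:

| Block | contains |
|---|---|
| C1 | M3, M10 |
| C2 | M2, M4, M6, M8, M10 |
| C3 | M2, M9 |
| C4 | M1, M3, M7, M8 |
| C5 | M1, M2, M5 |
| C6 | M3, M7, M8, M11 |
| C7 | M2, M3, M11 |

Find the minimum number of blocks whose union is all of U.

C2, C3, C5, and C6 cover everything between them: the union {M1, M2, M3, M4, M5, M6, M7, M8, M9, M10, M11} is all of U.
Only C3 contains M9, so C3 is forced; the remaining 9 elements need at least 3 more blocks (each remaining block adds at most 4) — so at least 4 blocks are needed, and 4 is optimal.

4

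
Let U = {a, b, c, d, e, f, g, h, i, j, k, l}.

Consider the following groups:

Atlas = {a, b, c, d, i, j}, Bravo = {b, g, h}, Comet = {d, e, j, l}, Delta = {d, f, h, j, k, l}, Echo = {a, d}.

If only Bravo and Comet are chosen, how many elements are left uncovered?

Union of Bravo, Comet = {b, d, e, g, h, j, l}.
Not covered: a, c, f, i, k — 5 elements.

5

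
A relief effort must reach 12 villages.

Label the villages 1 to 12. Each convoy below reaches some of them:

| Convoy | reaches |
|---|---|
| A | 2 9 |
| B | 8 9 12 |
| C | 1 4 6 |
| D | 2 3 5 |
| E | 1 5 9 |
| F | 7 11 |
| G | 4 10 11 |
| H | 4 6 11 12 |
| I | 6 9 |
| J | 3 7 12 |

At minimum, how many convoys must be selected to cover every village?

5

B and C and D and G and J together: B ∪ C ∪ D ∪ G ∪ J = {1, 2, 3, 4, 5, 6, 7, 8, 9, 10, 11, 12} — every village is covered.
No 4 of the 10 convoys cover everything (all 210 combinations miss at least one village), so 5 is optimal.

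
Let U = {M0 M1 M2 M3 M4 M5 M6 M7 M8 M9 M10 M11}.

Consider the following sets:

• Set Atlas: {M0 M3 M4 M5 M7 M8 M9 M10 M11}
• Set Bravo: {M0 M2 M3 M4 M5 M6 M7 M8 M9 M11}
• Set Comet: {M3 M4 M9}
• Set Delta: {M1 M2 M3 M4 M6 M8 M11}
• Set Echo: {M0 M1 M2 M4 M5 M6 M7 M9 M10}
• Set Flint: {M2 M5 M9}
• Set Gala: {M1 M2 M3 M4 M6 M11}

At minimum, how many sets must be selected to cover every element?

Atlas and Gala cover everything between them: the union {M0, M1, M2, M3, M4, M5, M6, M7, M8, M9, M10, M11} is all of U.
No single set has all 12 elements (the largest, Bravo, has 10), so 2 is optimal.

2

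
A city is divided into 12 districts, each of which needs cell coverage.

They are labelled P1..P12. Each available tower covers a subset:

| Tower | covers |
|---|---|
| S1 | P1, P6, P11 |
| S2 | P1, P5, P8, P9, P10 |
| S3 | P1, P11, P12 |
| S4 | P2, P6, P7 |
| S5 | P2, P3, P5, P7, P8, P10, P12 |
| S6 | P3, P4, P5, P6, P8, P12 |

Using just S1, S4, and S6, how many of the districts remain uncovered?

2

Union of S1, S4, S6 = {P1, P2, P3, P4, P5, P6, P7, P8, P11, P12}.
Not covered: P9, P10 — 2 districts.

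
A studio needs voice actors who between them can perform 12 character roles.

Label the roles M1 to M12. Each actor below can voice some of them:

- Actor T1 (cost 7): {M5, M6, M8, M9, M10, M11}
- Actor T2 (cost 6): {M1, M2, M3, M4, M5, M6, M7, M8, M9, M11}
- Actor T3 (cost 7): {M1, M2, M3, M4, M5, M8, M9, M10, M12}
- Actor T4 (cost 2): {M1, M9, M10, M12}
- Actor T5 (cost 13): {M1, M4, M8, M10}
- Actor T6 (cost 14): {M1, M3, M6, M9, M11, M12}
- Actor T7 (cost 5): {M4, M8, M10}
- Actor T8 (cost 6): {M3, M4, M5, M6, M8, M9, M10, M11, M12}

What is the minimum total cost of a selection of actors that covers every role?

T2, T4 together cover every role (T2 ∪ T4 = {M1, M2, M3, M4, M5, M6, M7, M8, M9, M10, M11, M12}); total cost 6 + 2 = 8.
No covering selection has total cost below 8.

8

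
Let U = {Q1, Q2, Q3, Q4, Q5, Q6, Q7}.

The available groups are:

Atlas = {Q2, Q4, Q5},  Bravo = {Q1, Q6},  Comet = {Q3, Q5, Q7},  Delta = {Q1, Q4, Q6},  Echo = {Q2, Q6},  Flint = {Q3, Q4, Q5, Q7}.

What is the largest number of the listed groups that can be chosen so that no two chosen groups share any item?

2

Bravo, Flint are pairwise disjoint (Bravo={Q1,Q6}; Flint={Q3,Q4,Q5,Q7}).
Every remaining group overlaps one of these, and no 3 of the listed groups are pairwise disjoint, so 2 is the maximum.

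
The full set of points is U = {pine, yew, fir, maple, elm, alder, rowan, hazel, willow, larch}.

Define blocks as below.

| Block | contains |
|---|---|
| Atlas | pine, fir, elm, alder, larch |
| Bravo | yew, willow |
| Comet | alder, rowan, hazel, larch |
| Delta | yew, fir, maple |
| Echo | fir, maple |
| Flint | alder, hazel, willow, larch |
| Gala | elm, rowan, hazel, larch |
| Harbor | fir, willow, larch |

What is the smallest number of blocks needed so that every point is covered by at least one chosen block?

Take {Atlas, Bravo, Comet, Echo}. Their union is {pine, yew, fir, maple, elm, alder, rowan, hazel, willow, larch}, which is all 10 points.
Only Atlas contains pine, so Atlas is forced; the remaining 5 points need at least 3 more blocks (each remaining block adds at most 2) — so at least 4 blocks are needed, and 4 is optimal.

4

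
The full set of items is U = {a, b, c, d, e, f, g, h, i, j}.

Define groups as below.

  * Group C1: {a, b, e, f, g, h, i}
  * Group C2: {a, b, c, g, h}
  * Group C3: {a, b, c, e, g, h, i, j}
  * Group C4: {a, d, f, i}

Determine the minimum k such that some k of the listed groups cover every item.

2

C3 and C4 cover everything between them: the union {a, b, c, d, e, f, g, h, i, j} is all of U.
No single group has all 10 items (the largest, C3, has 8), so 2 is optimal.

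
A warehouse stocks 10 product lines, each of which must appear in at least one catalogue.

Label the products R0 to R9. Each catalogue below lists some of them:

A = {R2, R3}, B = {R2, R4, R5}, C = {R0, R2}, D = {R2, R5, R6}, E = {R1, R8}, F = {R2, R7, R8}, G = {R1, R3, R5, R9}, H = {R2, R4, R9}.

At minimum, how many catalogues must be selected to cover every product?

C and D and F and G and H together: C ∪ D ∪ F ∪ G ∪ H = {R0, R1, R2, R3, R4, R5, R6, R7, R8, R9} — every product is covered.
No 4 of the 8 catalogues cover everything (all 70 combinations miss at least one product), so 5 is optimal.

5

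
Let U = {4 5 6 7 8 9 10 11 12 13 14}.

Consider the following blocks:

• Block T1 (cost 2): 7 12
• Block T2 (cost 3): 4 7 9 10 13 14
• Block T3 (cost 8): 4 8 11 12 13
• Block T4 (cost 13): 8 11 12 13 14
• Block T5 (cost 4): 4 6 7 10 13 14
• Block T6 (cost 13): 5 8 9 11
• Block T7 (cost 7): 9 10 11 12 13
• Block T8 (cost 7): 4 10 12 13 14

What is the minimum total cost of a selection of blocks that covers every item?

T1, T5, T6 together cover every item (T1 ∪ T5 ∪ T6 = {4, 5, 6, 7, 8, 9, 10, 11, 12, 13, 14}); total cost 2 + 4 + 13 = 19.
The greedy pick T2, T1, T3, T5, T6 costs 30; no covering selection beats 19.

19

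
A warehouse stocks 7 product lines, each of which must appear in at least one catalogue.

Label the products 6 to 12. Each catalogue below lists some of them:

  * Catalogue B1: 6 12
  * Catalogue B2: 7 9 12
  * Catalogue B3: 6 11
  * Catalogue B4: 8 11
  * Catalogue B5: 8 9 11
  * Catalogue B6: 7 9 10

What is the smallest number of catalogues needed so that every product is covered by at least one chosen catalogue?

3

B1 and B4 and B6 together: B1 ∪ B4 ∪ B6 = {6, 7, 8, 9, 10, 11, 12} — every product is covered.
Each catalogue has at most 3 products, and 2·3 = 6 < 7 — so at least 3 catalogues are needed, and 3 is optimal.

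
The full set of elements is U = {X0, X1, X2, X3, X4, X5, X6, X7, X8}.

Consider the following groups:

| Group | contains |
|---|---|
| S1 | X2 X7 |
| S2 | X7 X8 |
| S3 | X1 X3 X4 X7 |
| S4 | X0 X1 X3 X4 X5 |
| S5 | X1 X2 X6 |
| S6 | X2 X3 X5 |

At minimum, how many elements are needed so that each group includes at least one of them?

H = {X1, X5, X7} meets every group (each contains at least one member of H), and |H| = 3.
No choice of 2 elements meets every group, so 3 is the minimum.

3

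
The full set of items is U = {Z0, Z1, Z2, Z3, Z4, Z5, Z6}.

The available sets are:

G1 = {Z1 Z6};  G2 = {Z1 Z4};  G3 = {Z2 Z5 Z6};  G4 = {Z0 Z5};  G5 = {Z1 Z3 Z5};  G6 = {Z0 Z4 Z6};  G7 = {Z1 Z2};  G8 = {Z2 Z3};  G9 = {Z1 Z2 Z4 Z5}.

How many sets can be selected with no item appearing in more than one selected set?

3

G1, G4, G8 are pairwise disjoint (G1={Z1,Z6}; G4={Z0,Z5}; G8={Z2,Z3}).
Every remaining set overlaps one of these, and no 4 of the listed sets are pairwise disjoint, so 3 is the maximum.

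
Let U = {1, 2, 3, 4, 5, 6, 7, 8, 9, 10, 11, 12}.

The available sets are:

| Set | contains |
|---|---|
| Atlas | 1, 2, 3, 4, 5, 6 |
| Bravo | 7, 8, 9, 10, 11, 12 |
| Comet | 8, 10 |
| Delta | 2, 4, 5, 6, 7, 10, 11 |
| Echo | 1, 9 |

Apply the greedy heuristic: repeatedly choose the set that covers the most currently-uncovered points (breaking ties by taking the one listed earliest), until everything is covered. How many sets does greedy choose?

Greedy: pick Delta (covers 7 new) → pick Bravo (covers 3 new) → pick Atlas (covers 2 new). Total picks: 3.
(The true minimum cover uses only 2 sets, so greedy is not optimal here.)

3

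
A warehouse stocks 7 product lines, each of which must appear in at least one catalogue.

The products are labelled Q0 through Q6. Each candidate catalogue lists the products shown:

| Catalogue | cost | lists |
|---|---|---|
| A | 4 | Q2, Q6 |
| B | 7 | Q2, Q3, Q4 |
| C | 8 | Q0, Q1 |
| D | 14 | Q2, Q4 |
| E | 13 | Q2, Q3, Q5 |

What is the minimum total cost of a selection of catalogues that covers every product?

A, B, C, E together cover every product (A ∪ B ∪ C ∪ E = {Q0, Q1, Q2, Q3, Q4, Q5, Q6}); total cost 4 + 7 + 8 + 13 = 32.
No covering selection has total cost below 32.

32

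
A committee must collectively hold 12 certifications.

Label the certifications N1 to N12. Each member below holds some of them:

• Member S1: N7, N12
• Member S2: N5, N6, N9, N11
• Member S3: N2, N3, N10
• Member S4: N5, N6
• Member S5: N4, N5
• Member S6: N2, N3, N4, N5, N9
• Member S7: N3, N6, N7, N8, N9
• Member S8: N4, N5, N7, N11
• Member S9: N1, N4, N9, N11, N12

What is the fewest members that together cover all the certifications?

Take {S2, S3, S7, S9}. Their union is {N1, N2, N3, N4, N5, N6, N7, N8, N9, N10, N11, N12}, which is all 12 certifications.
No 3 of the 9 members cover everything (all 84 combinations miss at least one certification), so 4 is optimal.

4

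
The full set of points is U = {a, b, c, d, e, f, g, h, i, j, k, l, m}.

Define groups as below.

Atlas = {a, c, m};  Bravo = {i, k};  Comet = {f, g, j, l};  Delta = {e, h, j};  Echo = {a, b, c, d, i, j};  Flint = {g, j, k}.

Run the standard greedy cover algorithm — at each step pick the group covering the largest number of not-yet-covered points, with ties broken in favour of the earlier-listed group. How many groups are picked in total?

5

Greedy: pick Echo (covers 6 new) → pick Comet (covers 3 new) → pick Delta (covers 2 new) → pick Atlas (covers 1 new) → pick Bravo (covers 1 new). Total picks: 5.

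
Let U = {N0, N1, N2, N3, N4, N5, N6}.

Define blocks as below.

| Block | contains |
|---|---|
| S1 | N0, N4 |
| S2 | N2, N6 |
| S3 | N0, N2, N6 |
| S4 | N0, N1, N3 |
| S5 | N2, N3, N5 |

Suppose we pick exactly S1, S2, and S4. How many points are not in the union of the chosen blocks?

Union of S1, S2, S4 = {N0, N1, N2, N3, N4, N6}.
Not covered: N5 — 1 point.

1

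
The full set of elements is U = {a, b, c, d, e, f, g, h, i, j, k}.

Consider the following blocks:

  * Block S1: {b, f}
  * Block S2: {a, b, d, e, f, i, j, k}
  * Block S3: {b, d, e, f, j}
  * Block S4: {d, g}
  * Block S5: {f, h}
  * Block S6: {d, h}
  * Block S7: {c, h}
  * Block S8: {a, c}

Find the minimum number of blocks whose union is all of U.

S2 and S4 and S7 together: S2 ∪ S4 ∪ S7 = {a, b, c, d, e, f, g, h, i, j, k} — every element is covered.
Only S4 contains g, so S4 is forced; the remaining 9 elements need at least 2 more blocks (each remaining block adds at most 7) — so at least 3 blocks are needed, and 3 is optimal.

3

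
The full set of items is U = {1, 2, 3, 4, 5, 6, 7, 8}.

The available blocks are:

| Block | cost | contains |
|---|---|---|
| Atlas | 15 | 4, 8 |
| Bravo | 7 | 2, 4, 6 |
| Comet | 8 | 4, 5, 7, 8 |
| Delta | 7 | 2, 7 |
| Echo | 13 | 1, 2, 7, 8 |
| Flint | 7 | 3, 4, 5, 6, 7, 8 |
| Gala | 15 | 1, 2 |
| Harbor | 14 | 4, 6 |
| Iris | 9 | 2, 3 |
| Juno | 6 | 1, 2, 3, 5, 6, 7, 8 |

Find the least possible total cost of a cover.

13

Bravo, Juno together cover every item (Bravo ∪ Juno = {1, 2, 3, 4, 5, 6, 7, 8}); total cost 7 + 6 = 13.
No covering selection has total cost below 13.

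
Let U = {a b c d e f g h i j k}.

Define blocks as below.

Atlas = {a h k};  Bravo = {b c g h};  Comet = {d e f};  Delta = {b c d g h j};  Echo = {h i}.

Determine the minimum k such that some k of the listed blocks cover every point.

4

Atlas, Comet, Delta, and Echo cover everything between them: the union {a, b, c, d, e, f, g, h, i, j, k} is all of U.
Only Delta contains j, so Delta is forced; the remaining 5 points need at least 3 more blocks (each remaining block adds at most 2) — so at least 4 blocks are needed, and 4 is optimal.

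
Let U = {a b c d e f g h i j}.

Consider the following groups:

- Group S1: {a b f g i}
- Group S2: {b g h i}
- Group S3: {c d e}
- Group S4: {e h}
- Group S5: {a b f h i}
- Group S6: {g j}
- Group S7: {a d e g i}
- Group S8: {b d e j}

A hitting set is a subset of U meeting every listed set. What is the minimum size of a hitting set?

3

T = {e, i, j} meets every group (each contains at least one member of T), and |T| = 3.
The groups S3, S5, S6 are pairwise disjoint, so any hitting set needs a separate item for each — at least 3. Hence 3 is optimal.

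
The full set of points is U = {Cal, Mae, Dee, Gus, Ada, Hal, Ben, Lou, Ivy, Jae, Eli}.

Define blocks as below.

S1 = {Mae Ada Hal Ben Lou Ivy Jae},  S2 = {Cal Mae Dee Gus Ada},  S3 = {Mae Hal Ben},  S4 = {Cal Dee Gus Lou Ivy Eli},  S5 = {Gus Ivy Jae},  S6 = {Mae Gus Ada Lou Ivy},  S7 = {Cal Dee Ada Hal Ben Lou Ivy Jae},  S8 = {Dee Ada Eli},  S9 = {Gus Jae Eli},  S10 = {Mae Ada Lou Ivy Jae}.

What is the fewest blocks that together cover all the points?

2

S1 and S4 together: S1 ∪ S4 = {Cal, Mae, Dee, Gus, Ada, Hal, Ben, Lou, Ivy, Jae, Eli} — every point is covered.
No single block has all 11 points (the largest, S7, has 8), so 2 is optimal.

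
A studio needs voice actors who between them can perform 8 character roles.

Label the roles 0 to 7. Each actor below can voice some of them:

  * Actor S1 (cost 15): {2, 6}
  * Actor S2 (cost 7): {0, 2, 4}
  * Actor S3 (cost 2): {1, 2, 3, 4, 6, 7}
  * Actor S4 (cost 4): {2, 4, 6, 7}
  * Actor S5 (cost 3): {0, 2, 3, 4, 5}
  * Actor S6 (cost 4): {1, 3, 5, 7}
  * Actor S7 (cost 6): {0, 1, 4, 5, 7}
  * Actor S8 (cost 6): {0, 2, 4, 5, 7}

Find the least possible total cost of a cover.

S3, S5 together cover every role (S3 ∪ S5 = {0, 1, 2, 3, 4, 5, 6, 7}); total cost 2 + 3 = 5.
No covering selection has total cost below 5.

5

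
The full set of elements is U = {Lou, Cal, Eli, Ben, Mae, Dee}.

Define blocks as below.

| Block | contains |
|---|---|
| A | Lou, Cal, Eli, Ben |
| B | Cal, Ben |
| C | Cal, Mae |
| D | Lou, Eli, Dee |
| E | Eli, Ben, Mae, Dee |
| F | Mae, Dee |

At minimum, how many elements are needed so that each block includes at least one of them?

2

H = {Cal, Dee} meets every block (each contains at least one member of H), and |H| = 2.
The blocks B, D are pairwise disjoint, so any hitting set needs a separate element for each — at least 2. Hence 2 is optimal.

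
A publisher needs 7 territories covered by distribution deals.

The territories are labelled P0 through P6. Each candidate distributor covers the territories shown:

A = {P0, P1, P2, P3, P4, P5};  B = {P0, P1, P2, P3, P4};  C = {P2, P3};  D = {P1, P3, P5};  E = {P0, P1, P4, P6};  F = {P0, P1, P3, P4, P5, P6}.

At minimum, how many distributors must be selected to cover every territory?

2

C and F together: C ∪ F = {P0, P1, P2, P3, P4, P5, P6} — every territory is covered.
No single distributor has all 7 territories (the largest, A, has 6), so 2 is optimal.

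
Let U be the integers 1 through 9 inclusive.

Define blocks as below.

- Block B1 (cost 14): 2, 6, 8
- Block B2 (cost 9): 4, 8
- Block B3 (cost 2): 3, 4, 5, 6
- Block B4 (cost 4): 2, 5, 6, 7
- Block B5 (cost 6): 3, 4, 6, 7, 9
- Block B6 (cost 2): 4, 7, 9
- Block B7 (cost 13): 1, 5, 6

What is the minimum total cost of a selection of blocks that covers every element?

30

B2, B3, B4, B6, B7 together cover every element (B2 ∪ B3 ∪ B4 ∪ B6 ∪ B7 = {1, 2, 3, 4, 5, 6, 7, 8, 9}); total cost 9 + 2 + 4 + 2 + 13 = 30.
No covering selection has total cost below 30.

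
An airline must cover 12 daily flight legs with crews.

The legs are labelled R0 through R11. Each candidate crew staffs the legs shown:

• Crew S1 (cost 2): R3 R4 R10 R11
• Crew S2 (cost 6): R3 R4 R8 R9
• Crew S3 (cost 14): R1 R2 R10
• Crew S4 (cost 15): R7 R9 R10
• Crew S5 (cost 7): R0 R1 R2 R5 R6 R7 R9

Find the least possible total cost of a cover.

15

S1, S2, S5 together cover every leg (S1 ∪ S2 ∪ S5 = {R0, R1, R2, R3, R4, R5, R6, R7, R8, R9, R10, R11}); total cost 2 + 6 + 7 = 15.
No covering selection has total cost below 15.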